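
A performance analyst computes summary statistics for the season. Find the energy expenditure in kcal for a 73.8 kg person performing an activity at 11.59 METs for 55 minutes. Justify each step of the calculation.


kcal = MET * mass * time_hr
Convert time: 55 min = 0.9167 hr
kcal = 11.59 * 73.8 * 0.9167
kcal = 784.0635 kcal

784.0635 kcal


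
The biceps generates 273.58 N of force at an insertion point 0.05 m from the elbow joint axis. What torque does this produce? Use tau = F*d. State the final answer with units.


tau = F * d
tau = 273.58 * 0.05
tau = 13.679 N*m

13.679 N*m


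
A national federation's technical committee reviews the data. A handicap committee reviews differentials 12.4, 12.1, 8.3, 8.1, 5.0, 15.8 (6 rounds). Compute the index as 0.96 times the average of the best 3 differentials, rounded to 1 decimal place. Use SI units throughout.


All differentials: 12.4, 12.1, 8.3, 8.1, 5.0, 15.8
Sorted: 5.0, 8.1, 8.3, 12.1, 12.4, 15.8
Best 3: 5.0, 8.1, 8.3
Average of best = 21.4 / 3 = 7.1333
Raw index = 7.1333 * 0.96 = 6.848
Handicap index = round(6.848, 1) = 6.8

6.8


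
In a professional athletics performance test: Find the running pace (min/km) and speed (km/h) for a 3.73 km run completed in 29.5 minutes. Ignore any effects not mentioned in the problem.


Pace = time / distance = 29.5 min / 3.73 km = 7.9088 min/km
Speed = distance / time_in_hours = 3.73 / 0.4917 hr
Speed = 7.5864 km/h

7.9088 min/km, 7.5864 km/h


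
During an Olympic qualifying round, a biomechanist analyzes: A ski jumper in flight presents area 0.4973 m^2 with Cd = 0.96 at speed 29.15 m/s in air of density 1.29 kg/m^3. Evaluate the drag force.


Fd = 0.5 * Cd * rho * A * v^2
Fd = 0.5 * 0.96 * 1.29 * 0.4973 * 29.15^2
v^2 = 849.7225
Fd = 0.5 * 0.96 * 1.29 * 0.4973 * 849.7225 = 261.6535 N

261.6535 N


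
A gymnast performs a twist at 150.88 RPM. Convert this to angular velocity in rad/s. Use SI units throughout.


omega = RPM * 2 * pi / 60
omega = 150.88 * 2 * 3.14159 / 60
omega = 948.007 / 60 = 15.8001 rad/s

15.8001 rad/s


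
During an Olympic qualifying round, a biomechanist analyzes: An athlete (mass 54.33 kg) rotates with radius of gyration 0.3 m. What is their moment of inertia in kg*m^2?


I = m * k^2
I = 54.33 * 0.3^2
I = 54.33 * 0.09 = 4.8897 kg*m^2

4.8897 kg*m^2


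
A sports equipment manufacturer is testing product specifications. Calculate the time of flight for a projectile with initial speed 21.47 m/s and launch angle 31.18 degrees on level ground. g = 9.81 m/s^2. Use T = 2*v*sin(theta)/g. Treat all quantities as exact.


T = 2*v*sin(theta)/g
sin(theta) = sin(31.18 deg) = 0.5177
T = 2*21.47*0.5177 / 9.81
T = 22.2313 / 9.81 = 2.2662 s

2.2662 s


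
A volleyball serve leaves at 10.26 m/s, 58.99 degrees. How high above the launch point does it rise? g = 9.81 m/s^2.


H = (v*sin(theta))^2 / (2*g)
vy = v*sin(theta) = 10.26 * sin(58.99 deg) = 8.7936 m/s
H = vy^2 / (2*g) = 77.3276 / (2*9.81)
H = 77.3276 / 19.62 = 3.9413 m

3.9413 m


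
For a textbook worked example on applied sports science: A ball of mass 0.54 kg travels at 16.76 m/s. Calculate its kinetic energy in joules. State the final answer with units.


KE = 0.5 * m * v^2
KE = 0.5 * 0.54 * 16.76^2
KE = 0.5 * 0.54 * 280.8976 = 75.8424 J

75.8424 J


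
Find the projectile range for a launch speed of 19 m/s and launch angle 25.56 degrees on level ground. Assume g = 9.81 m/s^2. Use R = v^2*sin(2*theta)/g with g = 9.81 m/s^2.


R = v^2 * sin(2*theta) / g
Convert angle to radians: theta = 25.56 deg = 0.4461 rad
sin(2*theta) = sin(0.8922) = 0.7785
R = 19^2 * 0.7785 / 9.81
R = 361 * 0.7785 / 9.81 = 28.6468 m

28.6468 m


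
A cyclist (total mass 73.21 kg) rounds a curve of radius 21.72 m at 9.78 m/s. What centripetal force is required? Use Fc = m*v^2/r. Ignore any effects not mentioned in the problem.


Fc = m * v^2 / r
v^2 = 9.78^2 = 95.6484
Fc = 73.21 * 95.6484 / 21.72
Fc = 7002.4194 / 21.72 = 322.395 N

322.395 N


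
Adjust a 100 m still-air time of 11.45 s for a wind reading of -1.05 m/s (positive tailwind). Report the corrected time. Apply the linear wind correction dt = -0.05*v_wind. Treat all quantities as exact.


dt = -0.05 * v_wind = -0.05 * -1.05 = 0.0525 s
t_corrected = t_still + dt = 11.45 + (0.0525)
t_corrected = 11.5025 s

11.5025 s


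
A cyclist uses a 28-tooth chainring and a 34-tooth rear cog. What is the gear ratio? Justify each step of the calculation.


GR = front_teeth / rear_teeth
GR = 28 / 34
GR = 0.8235

0.8235


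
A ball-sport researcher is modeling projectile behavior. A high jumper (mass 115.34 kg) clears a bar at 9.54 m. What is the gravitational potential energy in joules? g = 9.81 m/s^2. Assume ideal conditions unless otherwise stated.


PE = m * g * h
PE = 115.34 * 9.81 * 9.54
PE = 1131.4854 * 9.54 = 10794.3707 J

10794.3707 J


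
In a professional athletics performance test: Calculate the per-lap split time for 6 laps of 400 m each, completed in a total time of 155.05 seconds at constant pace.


Split time = total_time / n_laps = 155.05 / 6
Split time = 25.8417 s per lap

25.8417 s


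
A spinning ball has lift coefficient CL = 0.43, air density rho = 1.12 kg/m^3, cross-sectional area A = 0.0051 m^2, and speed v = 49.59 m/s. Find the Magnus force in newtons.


FM = 0.5 * CL * rho * A * v^2
FM = 0.5 * 0.43 * 1.12 * 0.0051 * 49.59^2
v^2 = 2459.1681
FM = 0.5 * 0.43 * 1.12 * 0.0051 * 2459.1681 = 3.0201 N

3.0201 N


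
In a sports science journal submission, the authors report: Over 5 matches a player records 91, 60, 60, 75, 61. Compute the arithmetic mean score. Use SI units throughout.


Average = sum / n
Sum = 347
Average = 347 / 5 = 69.4

69.4


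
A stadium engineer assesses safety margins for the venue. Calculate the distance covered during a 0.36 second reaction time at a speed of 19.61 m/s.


d = v * t
d = 19.61 * 0.36
d = 7.0596 m

7.0596 m


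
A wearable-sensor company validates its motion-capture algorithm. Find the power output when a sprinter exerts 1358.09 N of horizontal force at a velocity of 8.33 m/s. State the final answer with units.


P = F * v
P = 1358.09 * 8.33
P = 11312.8897 W

11312.8897 W


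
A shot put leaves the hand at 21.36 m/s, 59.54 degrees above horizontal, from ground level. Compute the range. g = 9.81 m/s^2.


R = v^2 * sin(2*theta) / g
Convert angle to radians: theta = 59.54 deg = 1.0392 rad
sin(2*theta) = sin(2.0783) = 0.8739
R = 21.36^2 * 0.8739 / 9.81
R = 456.2496 * 0.8739 / 9.81 = 40.6458 m

40.6458 m


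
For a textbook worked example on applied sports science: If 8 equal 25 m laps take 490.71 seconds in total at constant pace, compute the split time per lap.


Split time = total_time / n_laps = 490.71 / 8
Split time = 61.3387 s per lap

61.3387 s


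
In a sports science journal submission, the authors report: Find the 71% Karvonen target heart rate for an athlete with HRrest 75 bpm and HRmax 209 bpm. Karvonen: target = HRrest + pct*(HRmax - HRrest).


Target = HRrest + pct*(HRmax - HRrest)
Heart rate reserve = HRmax - HRrest = 209 - 75 = 134 bpm
Fraction = 71% = 0.71
Target = 75 + 0.71 * 134
Target = 75 + 95.14 = 170.14 bpm

170.14 bpm


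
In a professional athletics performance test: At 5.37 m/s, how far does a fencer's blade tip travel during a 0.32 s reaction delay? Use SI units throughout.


d = v * t
d = 5.37 * 0.32
d = 1.7184 m

1.7184 m


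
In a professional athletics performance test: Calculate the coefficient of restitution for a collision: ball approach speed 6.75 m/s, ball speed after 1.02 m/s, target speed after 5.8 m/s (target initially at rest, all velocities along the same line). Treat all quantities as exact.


e = (v2_after - v1_after) / (v1_before - v2_before)
Numerator = 5.8 - 1.02 = 4.78
Denominator = 6.75 - 0 = 6.75
e = 4.78 / 6.75 = 0.7081

0.7081


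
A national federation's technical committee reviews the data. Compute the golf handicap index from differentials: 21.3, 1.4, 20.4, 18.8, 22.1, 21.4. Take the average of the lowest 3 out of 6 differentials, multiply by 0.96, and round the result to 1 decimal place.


All differentials: 21.3, 1.4, 20.4, 18.8, 22.1, 21.4
Sorted: 1.4, 18.8, 20.4, 21.3, 21.4, 22.1
Best 3: 1.4, 18.8, 20.4
Average of best = 40.6 / 3 = 13.5333
Raw index = 13.5333 * 0.96 = 12.992
Handicap index = round(12.992, 1) = 13.0

13.0


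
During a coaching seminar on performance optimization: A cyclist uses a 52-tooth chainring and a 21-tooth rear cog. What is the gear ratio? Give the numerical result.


GR = front_teeth / rear_teeth
GR = 52 / 21
GR = 2.4762

2.4762


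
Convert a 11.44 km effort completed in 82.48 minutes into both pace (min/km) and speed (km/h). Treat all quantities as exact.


Pace = time / distance = 82.48 min / 11.44 km = 7.2098 min/km
Speed = distance / time_in_hours = 11.44 / 1.3747 hr
Speed = 8.322 km/h

7.2098 min/km, 8.322 km/h


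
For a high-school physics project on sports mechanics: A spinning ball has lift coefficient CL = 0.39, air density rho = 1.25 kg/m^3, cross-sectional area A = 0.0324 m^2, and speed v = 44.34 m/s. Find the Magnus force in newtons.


FM = 0.5 * CL * rho * A * v^2
FM = 0.5 * 0.39 * 1.25 * 0.0324 * 44.34^2
v^2 = 1966.0356
FM = 0.5 * 0.39 * 1.25 * 0.0324 * 1966.0356 = 15.5268 N

15.5268 N


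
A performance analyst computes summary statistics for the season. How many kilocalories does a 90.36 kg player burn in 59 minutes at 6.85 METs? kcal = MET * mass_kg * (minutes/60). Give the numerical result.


kcal = MET * mass * time_hr
Convert time: 59 min = 0.9833 hr
kcal = 6.85 * 90.36 * 0.9833
kcal = 608.6499 kcal

608.6499 kcal


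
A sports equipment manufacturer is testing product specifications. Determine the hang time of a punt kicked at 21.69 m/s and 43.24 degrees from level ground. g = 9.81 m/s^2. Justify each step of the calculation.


T = 2*v*sin(theta)/g
sin(theta) = sin(43.24 deg) = 0.6851
T = 2*21.69*0.6851 / 9.81
T = 29.7177 / 9.81 = 3.0293 s

3.0293 s


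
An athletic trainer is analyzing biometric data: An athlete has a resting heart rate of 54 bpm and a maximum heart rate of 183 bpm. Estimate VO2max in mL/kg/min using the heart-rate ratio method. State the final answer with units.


VO2max = 15.3 * HRmax / HRrest
VO2max = 15.3 * 183 / 54
VO2max = 2799.9 / 54 = 51.85 mL/kg/min

51.85 mL/kg/min


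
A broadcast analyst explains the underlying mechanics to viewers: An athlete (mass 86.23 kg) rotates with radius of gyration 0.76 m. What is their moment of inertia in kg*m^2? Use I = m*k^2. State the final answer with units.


I = m * k^2
I = 86.23 * 0.76^2
I = 86.23 * 0.5776 = 49.8064 kg*m^2

49.8064 kg*m^2


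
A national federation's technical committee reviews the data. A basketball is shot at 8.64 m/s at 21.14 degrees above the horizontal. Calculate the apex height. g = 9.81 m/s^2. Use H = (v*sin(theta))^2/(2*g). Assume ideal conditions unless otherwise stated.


H = (v*sin(theta))^2 / (2*g)
vy = v*sin(theta) = 8.64 * sin(21.14 deg) = 3.116 m/s
H = vy^2 / (2*g) = 9.7095 / (2*9.81)
H = 9.7095 / 19.62 = 0.4949 m

0.4949 m


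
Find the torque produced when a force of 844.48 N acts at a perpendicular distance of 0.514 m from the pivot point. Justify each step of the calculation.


tau = F * d
tau = 844.48 * 0.514
tau = 434.0627 N*m

434.0627 N*m


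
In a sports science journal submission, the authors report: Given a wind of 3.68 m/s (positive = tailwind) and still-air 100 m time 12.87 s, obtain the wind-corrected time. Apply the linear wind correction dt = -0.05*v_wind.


dt = -0.05 * v_wind = -0.05 * 3.68 = -0.184 s
t_corrected = t_still + dt = 12.87 + (-0.184)
t_corrected = 12.686 s

12.686 s


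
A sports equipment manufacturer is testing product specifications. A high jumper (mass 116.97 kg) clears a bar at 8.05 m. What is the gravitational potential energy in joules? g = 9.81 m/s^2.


PE = m * g * h
PE = 116.97 * 9.81 * 8.05
PE = 1147.4757 * 8.05 = 9237.1794 J

9237.1794 J


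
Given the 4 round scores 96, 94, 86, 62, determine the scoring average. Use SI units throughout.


Average = sum / n
Sum = 338
Average = 338 / 4 = 84.5

84.5


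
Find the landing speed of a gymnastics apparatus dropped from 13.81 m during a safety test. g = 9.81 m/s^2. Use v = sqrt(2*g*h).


v = sqrt(2 * g * h)
v = sqrt(2 * 9.81 * 13.81)
v = sqrt(270.9522) = 16.4606 m/s

16.4606 m/s


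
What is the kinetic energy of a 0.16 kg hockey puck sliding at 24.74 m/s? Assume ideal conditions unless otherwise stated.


KE = 0.5 * m * v^2
KE = 0.5 * 0.16 * 24.74^2
KE = 0.5 * 0.16 * 612.0676 = 48.9654 J

48.9654 J


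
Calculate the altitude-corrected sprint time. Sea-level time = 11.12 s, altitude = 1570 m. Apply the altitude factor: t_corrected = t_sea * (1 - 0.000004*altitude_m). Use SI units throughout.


Correction factor = 1 - 0.000004 * 1570 = 0.99372
t_corrected = t_sea * factor = 11.12 * 0.99372
t_corrected = 11.0502 s

11.0502 s


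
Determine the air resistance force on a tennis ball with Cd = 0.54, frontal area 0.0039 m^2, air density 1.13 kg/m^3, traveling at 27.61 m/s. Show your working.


Fd = 0.5 * Cd * rho * A * v^2
Fd = 0.5 * 0.54 * 1.13 * 0.0039 * 27.61^2
v^2 = 762.3121
Fd = 0.5 * 0.54 * 1.13 * 0.0039 * 762.3121 = 0.9071 N

0.9071 N


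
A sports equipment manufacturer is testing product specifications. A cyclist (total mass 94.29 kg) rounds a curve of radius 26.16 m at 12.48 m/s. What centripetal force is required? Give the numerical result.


Fc = m * v^2 / r
v^2 = 12.48^2 = 155.7504
Fc = 94.29 * 155.7504 / 26.16
Fc = 14685.7052 / 26.16 = 561.3802 N

561.3802 N


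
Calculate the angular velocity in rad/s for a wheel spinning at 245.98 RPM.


omega = RPM * 2 * pi / 60
omega = 245.98 * 2 * 3.14159 / 60
omega = 1545.5379 / 60 = 25.759 rad/s

25.759 rad/s


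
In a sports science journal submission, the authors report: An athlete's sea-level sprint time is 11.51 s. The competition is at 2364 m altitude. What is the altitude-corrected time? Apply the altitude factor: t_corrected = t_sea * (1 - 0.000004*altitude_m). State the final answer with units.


Correction factor = 1 - 0.000004 * 2364 = 0.990544
t_corrected = t_sea * factor = 11.51 * 0.990544
t_corrected = 11.4012 s

11.4012 s


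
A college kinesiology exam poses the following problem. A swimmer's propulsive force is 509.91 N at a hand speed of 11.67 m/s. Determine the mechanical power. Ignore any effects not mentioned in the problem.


P = F * v
P = 509.91 * 11.67
P = 5950.6497 W

5950.6497 W


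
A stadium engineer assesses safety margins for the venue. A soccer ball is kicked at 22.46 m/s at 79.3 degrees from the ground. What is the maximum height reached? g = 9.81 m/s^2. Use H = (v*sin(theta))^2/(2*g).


H = (v*sin(theta))^2 / (2*g)
vy = v*sin(theta) = 22.46 * sin(79.3 deg) = 22.0695 m/s
H = vy^2 / (2*g) = 487.0621 / (2*9.81)
H = 487.0621 / 19.62 = 24.8248 m

24.8248 m


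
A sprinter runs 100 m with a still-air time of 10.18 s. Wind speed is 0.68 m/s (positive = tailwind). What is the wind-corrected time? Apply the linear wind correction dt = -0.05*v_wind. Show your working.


dt = -0.05 * v_wind = -0.05 * 0.68 = -0.034 s
t_corrected = t_still + dt = 10.18 + (-0.034)
t_corrected = 10.146 s

10.146 s


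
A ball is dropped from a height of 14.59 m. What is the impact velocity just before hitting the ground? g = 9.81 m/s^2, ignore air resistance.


v = sqrt(2 * g * h)
v = sqrt(2 * 9.81 * 14.59)
v = sqrt(286.2558) = 16.9191 m/s

16.9191 m/s


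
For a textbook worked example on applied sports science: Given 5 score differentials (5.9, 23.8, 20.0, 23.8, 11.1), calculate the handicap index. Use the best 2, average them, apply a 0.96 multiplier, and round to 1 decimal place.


All differentials: 5.9, 23.8, 20.0, 23.8, 11.1
Sorted: 5.9, 11.1, 20.0, 23.8, 23.8
Best 2: 5.9, 11.1
Average of best = 17 / 2 = 8.5
Raw index = 8.5 * 0.96 = 8.16
Handicap index = round(8.16, 1) = 8.2

8.2


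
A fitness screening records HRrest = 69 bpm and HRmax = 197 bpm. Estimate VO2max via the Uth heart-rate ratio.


VO2max = 15.3 * HRmax / HRrest
VO2max = 15.3 * 197 / 69
VO2max = 3014.1 / 69 = 43.6826 mL/kg/min

43.6826 mL/kg/min


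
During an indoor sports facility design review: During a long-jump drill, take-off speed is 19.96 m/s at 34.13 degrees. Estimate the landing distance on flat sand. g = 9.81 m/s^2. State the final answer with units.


R = v^2 * sin(2*theta) / g
Convert angle to radians: theta = 34.13 deg = 0.5957 rad
sin(2*theta) = sin(1.1914) = 0.9289
R = 19.96^2 * 0.9289 / 9.81
R = 398.4016 * 0.9289 / 9.81 = 37.7232 m

37.7232 m


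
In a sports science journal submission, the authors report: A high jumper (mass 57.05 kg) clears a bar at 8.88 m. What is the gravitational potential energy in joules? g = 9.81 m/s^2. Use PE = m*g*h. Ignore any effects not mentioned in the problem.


PE = m * g * h
PE = 57.05 * 9.81 * 8.88
PE = 559.6605 * 8.88 = 4969.7852 J

4969.7852 J


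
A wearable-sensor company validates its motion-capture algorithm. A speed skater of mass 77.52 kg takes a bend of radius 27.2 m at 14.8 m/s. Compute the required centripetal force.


Fc = m * v^2 / r
v^2 = 14.8^2 = 219.04
Fc = 77.52 * 219.04 / 27.2
Fc = 16979.9808 / 27.2 = 624.264 N

624.264 N


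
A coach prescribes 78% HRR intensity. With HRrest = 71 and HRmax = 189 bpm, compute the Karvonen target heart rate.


Target = HRrest + pct*(HRmax - HRrest)
Heart rate reserve = HRmax - HRrest = 189 - 71 = 118 bpm
Fraction = 78% = 0.78
Target = 71 + 0.78 * 118
Target = 71 + 92.04 = 163.04 bpm

163.04 bpm


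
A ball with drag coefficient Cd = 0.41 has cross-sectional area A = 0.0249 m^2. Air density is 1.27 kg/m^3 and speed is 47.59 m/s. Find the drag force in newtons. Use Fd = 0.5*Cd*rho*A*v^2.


Fd = 0.5 * Cd * rho * A * v^2
Fd = 0.5 * 0.41 * 1.27 * 0.0249 * 47.59^2
v^2 = 2264.8081
Fd = 0.5 * 0.41 * 1.27 * 0.0249 * 2264.8081 = 14.6821 N

14.6821 N


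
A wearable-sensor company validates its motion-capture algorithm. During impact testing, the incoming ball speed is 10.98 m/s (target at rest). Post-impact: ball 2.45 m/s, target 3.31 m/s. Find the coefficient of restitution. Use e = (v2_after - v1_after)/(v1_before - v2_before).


e = (v2_after - v1_after) / (v1_before - v2_before)
Numerator = 3.31 - 2.45 = 0.86
Denominator = 10.98 - 0 = 10.98
e = 0.86 / 10.98 = 0.0783

0.0783


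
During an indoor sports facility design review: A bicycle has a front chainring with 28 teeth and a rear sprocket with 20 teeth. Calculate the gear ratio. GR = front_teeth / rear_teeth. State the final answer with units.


GR = front_teeth / rear_teeth
GR = 28 / 20
GR = 1.4

1.4


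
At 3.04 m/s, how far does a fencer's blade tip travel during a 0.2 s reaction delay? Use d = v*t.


d = v * t
d = 3.04 * 0.2
d = 0.608 m

0.608 m


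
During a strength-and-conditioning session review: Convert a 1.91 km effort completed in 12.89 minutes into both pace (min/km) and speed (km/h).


Pace = time / distance = 12.89 min / 1.91 km = 6.7487 min/km
Speed = distance / time_in_hours = 1.91 / 0.2148 hr
Speed = 8.8906 km/h

6.7487 min/km, 8.8906 km/h


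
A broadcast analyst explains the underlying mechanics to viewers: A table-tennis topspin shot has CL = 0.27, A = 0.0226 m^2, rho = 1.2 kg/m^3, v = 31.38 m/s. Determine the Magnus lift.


FM = 0.5 * CL * rho * A * v^2
FM = 0.5 * 0.27 * 1.2 * 0.0226 * 31.38^2
v^2 = 984.7044
FM = 0.5 * 0.27 * 1.2 * 0.0226 * 984.7044 = 3.6052 N

3.6052 N


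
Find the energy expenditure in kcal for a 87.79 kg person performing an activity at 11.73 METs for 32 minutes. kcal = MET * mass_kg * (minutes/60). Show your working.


kcal = MET * mass * time_hr
Convert time: 32 min = 0.5333 hr
kcal = 11.73 * 87.79 * 0.5333
kcal = 549.2142 kcal

549.2142 kcal


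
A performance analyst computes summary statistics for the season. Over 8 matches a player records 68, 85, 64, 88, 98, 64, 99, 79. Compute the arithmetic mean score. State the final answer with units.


Average = sum / n
Sum = 645
Average = 645 / 8 = 80.625

80.625


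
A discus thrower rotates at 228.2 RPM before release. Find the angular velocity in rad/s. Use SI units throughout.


omega = RPM * 2 * pi / 60
omega = 228.2 * 2 * 3.14159 / 60
omega = 1433.8229 / 60 = 23.897 rad/s

23.897 rad/s


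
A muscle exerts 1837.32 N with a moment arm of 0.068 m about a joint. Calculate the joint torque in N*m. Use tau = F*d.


tau = F * d
tau = 1837.32 * 0.068
tau = 124.9378 N*m

124.9378 N*m


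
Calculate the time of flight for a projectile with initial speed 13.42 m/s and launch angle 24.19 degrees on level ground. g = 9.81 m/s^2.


T = 2*v*sin(theta)/g
sin(theta) = sin(24.19 deg) = 0.4098
T = 2*13.42*0.4098 / 9.81
T = 10.9981 / 9.81 = 1.1211 s

1.1211 s


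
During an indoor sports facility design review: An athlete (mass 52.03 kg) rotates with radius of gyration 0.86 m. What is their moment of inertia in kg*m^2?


I = m * k^2
I = 52.03 * 0.86^2
I = 52.03 * 0.7396 = 38.4814 kg*m^2

38.4814 kg*m^2


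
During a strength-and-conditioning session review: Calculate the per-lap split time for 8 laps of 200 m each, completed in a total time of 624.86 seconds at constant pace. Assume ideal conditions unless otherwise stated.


Split time = total_time / n_laps = 624.86 / 8
Split time = 78.1075 s per lap

78.1075 s


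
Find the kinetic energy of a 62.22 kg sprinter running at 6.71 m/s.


KE = 0.5 * m * v^2
KE = 0.5 * 62.22 * 6.71^2
KE = 0.5 * 62.22 * 45.0241 = 1400.6998 J

1400.6998 J


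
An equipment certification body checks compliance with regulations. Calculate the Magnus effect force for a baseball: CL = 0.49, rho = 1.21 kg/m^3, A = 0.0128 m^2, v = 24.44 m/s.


FM = 0.5 * CL * rho * A * v^2
FM = 0.5 * 0.49 * 1.21 * 0.0128 * 24.44^2
v^2 = 597.3136
FM = 0.5 * 0.49 * 1.21 * 0.0128 * 597.3136 = 2.2665 N

2.2665 N


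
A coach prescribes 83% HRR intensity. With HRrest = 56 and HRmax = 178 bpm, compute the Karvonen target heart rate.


Target = HRrest + pct*(HRmax - HRrest)
Heart rate reserve = HRmax - HRrest = 178 - 56 = 122 bpm
Fraction = 83% = 0.83
Target = 56 + 0.83 * 122
Target = 56 + 101.26 = 157.26 bpm

157.26 bpm


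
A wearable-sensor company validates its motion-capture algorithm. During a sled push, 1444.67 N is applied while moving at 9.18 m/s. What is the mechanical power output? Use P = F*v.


P = F * v
P = 1444.67 * 9.18
P = 13262.0706 W

13262.0706 W


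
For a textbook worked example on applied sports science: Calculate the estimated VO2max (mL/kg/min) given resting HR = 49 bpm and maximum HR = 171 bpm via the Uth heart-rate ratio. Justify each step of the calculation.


VO2max = 15.3 * HRmax / HRrest
VO2max = 15.3 * 171 / 49
VO2max = 2616.3 / 49 = 53.3939 mL/kg/min

53.3939 mL/kg/min


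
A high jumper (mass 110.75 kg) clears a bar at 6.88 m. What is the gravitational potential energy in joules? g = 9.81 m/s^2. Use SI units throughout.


PE = m * g * h
PE = 110.75 * 9.81 * 6.88
PE = 1086.4575 * 6.88 = 7474.8276 J

7474.8276 J


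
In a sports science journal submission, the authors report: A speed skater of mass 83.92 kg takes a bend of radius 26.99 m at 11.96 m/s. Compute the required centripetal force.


Fc = m * v^2 / r
v^2 = 11.96^2 = 143.0416
Fc = 83.92 * 143.0416 / 26.99
Fc = 12004.0511 / 26.99 = 444.7592 N

444.7592 N


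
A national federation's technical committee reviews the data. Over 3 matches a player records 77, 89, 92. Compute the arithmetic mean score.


Average = sum / n
Sum = 258
Average = 258 / 3 = 86

86


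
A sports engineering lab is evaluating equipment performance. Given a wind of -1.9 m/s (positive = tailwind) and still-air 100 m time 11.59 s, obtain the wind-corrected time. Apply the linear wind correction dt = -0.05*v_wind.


dt = -0.05 * v_wind = -0.05 * -1.9 = 0.095 s
t_corrected = t_still + dt = 11.59 + (0.095)
t_corrected = 11.685 s

11.685 s


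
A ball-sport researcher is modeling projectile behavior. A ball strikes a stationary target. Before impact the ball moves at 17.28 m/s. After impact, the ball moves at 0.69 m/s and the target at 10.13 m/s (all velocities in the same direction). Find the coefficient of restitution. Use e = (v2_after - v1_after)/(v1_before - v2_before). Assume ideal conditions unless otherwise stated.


e = (v2_after - v1_after) / (v1_before - v2_before)
Numerator = 10.13 - 0.69 = 9.44
Denominator = 17.28 - 0 = 17.28
e = 9.44 / 17.28 = 0.5463

0.5463


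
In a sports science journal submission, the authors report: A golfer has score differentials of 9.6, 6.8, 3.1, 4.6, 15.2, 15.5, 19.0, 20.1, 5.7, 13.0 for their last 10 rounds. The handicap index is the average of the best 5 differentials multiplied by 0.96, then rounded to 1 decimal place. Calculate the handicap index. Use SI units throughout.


All differentials: 9.6, 6.8, 3.1, 4.6, 15.2, 15.5, 19.0, 20.1, 5.7, 13.0
Sorted: 3.1, 4.6, 5.7, 6.8, 9.6, 13.0, 15.2, 15.5, 19.0, 20.1
Best 5: 3.1, 4.6, 5.7, 6.8, 9.6
Average of best = 29.8 / 5 = 5.96
Raw index = 5.96 * 0.96 = 5.7216
Handicap index = round(5.7216, 1) = 5.7

5.7


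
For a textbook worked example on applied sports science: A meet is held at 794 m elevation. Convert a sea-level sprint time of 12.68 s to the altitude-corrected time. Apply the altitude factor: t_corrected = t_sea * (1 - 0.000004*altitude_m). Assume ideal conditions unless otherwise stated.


Correction factor = 1 - 0.000004 * 794 = 0.996824
t_corrected = t_sea * factor = 12.68 * 0.996824
t_corrected = 12.6397 s

12.6397 s


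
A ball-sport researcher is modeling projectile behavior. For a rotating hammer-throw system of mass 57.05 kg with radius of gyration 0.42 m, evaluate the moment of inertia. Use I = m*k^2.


I = m * k^2
I = 57.05 * 0.42^2
I = 57.05 * 0.1764 = 10.0636 kg*m^2

10.0636 kg*m^2


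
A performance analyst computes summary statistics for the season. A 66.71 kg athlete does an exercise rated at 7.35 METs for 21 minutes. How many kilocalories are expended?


kcal = MET * mass * time_hr
Convert time: 21 min = 0.35 hr
kcal = 7.35 * 66.71 * 0.35
kcal = 171.6115 kcal

171.6115 kcal


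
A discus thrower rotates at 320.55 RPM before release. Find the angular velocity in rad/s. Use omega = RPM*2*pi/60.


omega = RPM * 2 * pi / 60
omega = 320.55 * 2 * 3.14159 / 60
omega = 2014.0751 / 60 = 33.5679 rad/s

33.5679 rad/s


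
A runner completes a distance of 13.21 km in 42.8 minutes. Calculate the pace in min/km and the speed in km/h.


Pace = time / distance = 42.8 min / 13.21 km = 3.24 min/km
Speed = distance / time_in_hours = 13.21 / 0.7133 hr
Speed = 18.5187 km/h

3.24 min/km, 18.5187 km/h


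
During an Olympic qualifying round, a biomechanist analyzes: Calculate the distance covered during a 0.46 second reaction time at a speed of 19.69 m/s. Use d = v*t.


d = v * t
d = 19.69 * 0.46
d = 9.0574 m

9.0574 m


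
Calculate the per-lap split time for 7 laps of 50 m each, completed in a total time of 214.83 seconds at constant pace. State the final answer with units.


Split time = total_time / n_laps = 214.83 / 7
Split time = 30.69 s per lap

30.69 s


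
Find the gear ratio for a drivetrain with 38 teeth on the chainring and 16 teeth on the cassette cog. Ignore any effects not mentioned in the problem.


GR = front_teeth / rear_teeth
GR = 38 / 16
GR = 2.375

2.375


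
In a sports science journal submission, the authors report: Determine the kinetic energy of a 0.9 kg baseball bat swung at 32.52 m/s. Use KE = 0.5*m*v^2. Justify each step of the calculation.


KE = 0.5 * m * v^2
KE = 0.5 * 0.9 * 32.52^2
KE = 0.5 * 0.9 * 1057.5504 = 475.8977 J

475.8977 J


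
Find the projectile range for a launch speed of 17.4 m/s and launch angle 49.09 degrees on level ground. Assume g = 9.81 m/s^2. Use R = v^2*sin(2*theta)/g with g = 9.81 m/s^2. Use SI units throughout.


R = v^2 * sin(2*theta) / g
Convert angle to radians: theta = 49.09 deg = 0.8568 rad
sin(2*theta) = sin(1.7136) = 0.9898
R = 17.4^2 * 0.9898 / 9.81
R = 302.76 * 0.9898 / 9.81 = 30.5484 m

30.5484 m


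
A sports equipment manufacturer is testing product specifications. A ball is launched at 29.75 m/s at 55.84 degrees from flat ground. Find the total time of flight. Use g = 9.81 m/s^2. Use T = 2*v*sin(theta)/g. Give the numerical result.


T = 2*v*sin(theta)/g
sin(theta) = sin(55.84 deg) = 0.8275
T = 2*29.75*0.8275 / 9.81
T = 49.2346 / 9.81 = 5.0188 s

5.0188 s


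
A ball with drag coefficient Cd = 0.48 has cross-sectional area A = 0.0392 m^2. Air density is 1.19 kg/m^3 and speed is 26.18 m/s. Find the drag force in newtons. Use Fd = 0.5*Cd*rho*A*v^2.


Fd = 0.5 * Cd * rho * A * v^2
Fd = 0.5 * 0.48 * 1.19 * 0.0392 * 26.18^2
v^2 = 685.3924
Fd = 0.5 * 0.48 * 1.19 * 0.0392 * 685.3924 = 7.6733 N

7.6733 N


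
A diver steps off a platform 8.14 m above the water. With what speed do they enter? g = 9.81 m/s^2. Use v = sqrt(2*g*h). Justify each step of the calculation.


v = sqrt(2 * g * h)
v = sqrt(2 * 9.81 * 8.14)
v = sqrt(159.7068) = 12.6375 m/s

12.6375 m/s


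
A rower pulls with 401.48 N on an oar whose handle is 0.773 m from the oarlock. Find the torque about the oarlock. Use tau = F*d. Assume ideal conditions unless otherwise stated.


tau = F * d
tau = 401.48 * 0.773
tau = 310.344 N*m

310.344 N*m


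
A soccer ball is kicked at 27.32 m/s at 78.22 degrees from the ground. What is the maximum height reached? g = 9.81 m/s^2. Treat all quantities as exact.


H = (v*sin(theta))^2 / (2*g)
vy = v*sin(theta) = 27.32 * sin(78.22 deg) = 26.7446 m/s
H = vy^2 / (2*g) = 715.2739 / (2*9.81)
H = 715.2739 / 19.62 = 36.4564 m

36.4564 m


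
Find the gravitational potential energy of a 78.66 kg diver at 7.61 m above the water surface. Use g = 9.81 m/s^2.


PE = m * g * h
PE = 78.66 * 9.81 * 7.61
PE = 771.6546 * 7.61 = 5872.2915 J

5872.2915 J


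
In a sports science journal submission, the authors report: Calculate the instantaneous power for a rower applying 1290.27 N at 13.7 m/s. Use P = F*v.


P = F * v
P = 1290.27 * 13.7
P = 17676.699 W

17676.699 W


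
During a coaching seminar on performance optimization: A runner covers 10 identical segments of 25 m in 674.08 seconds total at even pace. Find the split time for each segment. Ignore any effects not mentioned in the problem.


Split time = total_time / n_laps = 674.08 / 10
Split time = 67.408 s per lap

67.408 s


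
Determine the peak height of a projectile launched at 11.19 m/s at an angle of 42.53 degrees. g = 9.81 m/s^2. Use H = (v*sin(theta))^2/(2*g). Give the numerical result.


H = (v*sin(theta))^2 / (2*g)
vy = v*sin(theta) = 11.19 * sin(42.53 deg) = 7.5642 m/s
H = vy^2 / (2*g) = 57.2167 / (2*9.81)
H = 57.2167 / 19.62 = 2.9162 m

2.9162 m


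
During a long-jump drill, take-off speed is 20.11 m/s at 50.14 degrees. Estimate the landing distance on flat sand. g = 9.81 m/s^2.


R = v^2 * sin(2*theta) / g
Convert angle to radians: theta = 50.14 deg = 0.8751 rad
sin(2*theta) = sin(1.7502) = 0.9839
R = 20.11^2 * 0.9839 / 9.81
R = 404.4121 * 0.9839 / 9.81 = 40.5627 m

40.5627 m


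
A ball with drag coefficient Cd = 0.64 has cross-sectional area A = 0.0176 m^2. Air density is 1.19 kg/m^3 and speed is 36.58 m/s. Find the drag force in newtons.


Fd = 0.5 * Cd * rho * A * v^2
Fd = 0.5 * 0.64 * 1.19 * 0.0176 * 36.58^2
v^2 = 1338.0964
Fd = 0.5 * 0.64 * 1.19 * 0.0176 * 1338.0964 = 8.968 N

8.968 N


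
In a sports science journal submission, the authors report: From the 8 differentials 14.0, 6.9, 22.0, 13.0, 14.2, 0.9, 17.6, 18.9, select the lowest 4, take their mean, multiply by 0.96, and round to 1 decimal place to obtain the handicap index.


All differentials: 14.0, 6.9, 22.0, 13.0, 14.2, 0.9, 17.6, 18.9
Sorted: 0.9, 6.9, 13.0, 14.0, 14.2, 17.6, 18.9, 22.0
Best 4: 0.9, 6.9, 13.0, 14.0
Average of best = 34.8 / 4 = 8.7
Raw index = 8.7 * 0.96 = 8.352
Handicap index = round(8.352, 1) = 8.4

8.4


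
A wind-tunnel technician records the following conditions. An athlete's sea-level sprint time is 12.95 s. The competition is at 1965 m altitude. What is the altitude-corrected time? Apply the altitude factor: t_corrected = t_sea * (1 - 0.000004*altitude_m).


Correction factor = 1 - 0.000004 * 1965 = 0.99214
t_corrected = t_sea * factor = 12.95 * 0.99214
t_corrected = 12.8482 s

12.8482 s


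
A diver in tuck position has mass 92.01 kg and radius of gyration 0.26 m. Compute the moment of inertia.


I = m * k^2
I = 92.01 * 0.26^2
I = 92.01 * 0.0676 = 6.2199 kg*m^2

6.2199 kg*m^2


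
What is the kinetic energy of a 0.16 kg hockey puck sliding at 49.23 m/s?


KE = 0.5 * m * v^2
KE = 0.5 * 0.16 * 49.23^2
KE = 0.5 * 0.16 * 2423.5929 = 193.8874 J

193.8874 J


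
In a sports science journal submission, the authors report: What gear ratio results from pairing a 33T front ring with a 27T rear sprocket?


GR = front_teeth / rear_teeth
GR = 33 / 27
GR = 1.2222

1.2222


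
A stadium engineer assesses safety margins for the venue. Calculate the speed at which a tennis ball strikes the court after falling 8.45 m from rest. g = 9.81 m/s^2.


v = sqrt(2 * g * h)
v = sqrt(2 * 9.81 * 8.45)
v = sqrt(165.789) = 12.8759 m/s

12.8759 m/s


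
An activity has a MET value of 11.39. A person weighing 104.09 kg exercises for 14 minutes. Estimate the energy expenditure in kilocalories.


kcal = MET * mass * time_hr
Convert time: 14 min = 0.2333 hr
kcal = 11.39 * 104.09 * 0.2333
kcal = 276.6365 kcal

276.6365 kcal


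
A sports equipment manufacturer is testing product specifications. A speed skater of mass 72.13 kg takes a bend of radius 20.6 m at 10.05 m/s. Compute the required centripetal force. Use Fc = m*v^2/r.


Fc = m * v^2 / r
v^2 = 10.05^2 = 101.0025
Fc = 72.13 * 101.0025 / 20.6
Fc = 7285.3103 / 20.6 = 353.6558 N

353.6558 N


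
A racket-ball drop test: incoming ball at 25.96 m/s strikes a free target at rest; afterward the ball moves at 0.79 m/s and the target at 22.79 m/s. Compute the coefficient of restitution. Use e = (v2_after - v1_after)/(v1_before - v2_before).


e = (v2_after - v1_after) / (v1_before - v2_before)
Numerator = 22.79 - 0.79 = 22
Denominator = 25.96 - 0 = 25.96
e = 22 / 25.96 = 0.8475

0.8475


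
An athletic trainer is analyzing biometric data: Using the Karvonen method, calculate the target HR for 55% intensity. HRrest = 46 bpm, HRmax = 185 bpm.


Target = HRrest + pct*(HRmax - HRrest)
Heart rate reserve = HRmax - HRrest = 185 - 46 = 139 bpm
Fraction = 55% = 0.55
Target = 46 + 0.55 * 139
Target = 46 + 76.45 = 122.45 bpm

122.45 bpm


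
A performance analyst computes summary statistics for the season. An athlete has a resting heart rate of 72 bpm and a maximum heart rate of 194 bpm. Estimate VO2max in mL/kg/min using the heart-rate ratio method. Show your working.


VO2max = 15.3 * HRmax / HRrest
VO2max = 15.3 * 194 / 72
VO2max = 2968.2 / 72 = 41.225 mL/kg/min

41.225 mL/kg/min


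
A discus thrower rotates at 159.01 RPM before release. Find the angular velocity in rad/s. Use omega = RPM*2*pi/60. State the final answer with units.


omega = RPM * 2 * pi / 60
omega = 159.01 * 2 * 3.14159 / 60
omega = 999.0893 / 60 = 16.6515 rad/s

16.6515 rad/s


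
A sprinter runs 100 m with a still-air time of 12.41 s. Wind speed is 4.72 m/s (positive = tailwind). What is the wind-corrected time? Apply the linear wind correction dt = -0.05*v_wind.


dt = -0.05 * v_wind = -0.05 * 4.72 = -0.236 s
t_corrected = t_still + dt = 12.41 + (-0.236)
t_corrected = 12.174 s

12.174 s


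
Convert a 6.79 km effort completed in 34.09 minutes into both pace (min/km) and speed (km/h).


Pace = time / distance = 34.09 min / 6.79 km = 5.0206 min/km
Speed = distance / time_in_hours = 6.79 / 0.5682 hr
Speed = 11.9507 km/h

5.0206 min/km, 11.9507 km/h


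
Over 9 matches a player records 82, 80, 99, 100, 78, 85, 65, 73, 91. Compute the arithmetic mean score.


Average = sum / n
Sum = 753
Average = 753 / 9 = 83.6667

83.6667


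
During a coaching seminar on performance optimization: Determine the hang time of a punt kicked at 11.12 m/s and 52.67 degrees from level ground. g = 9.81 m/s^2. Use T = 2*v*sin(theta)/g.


T = 2*v*sin(theta)/g
sin(theta) = sin(52.67 deg) = 0.7952
T = 2*11.12*0.7952 / 9.81
T = 17.6843 / 9.81 = 1.8027 s

1.8027 s


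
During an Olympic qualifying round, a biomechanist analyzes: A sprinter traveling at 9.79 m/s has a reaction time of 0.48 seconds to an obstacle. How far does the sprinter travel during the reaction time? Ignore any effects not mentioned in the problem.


d = v * t
d = 9.79 * 0.48
d = 4.6992 m

4.6992 m


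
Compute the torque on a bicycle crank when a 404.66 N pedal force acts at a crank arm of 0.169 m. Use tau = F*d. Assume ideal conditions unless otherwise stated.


tau = F * d
tau = 404.66 * 0.169
tau = 68.3875 N*m

68.3875 N*m


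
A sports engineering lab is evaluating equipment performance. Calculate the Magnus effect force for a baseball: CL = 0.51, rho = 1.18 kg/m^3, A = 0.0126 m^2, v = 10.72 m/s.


FM = 0.5 * CL * rho * A * v^2
FM = 0.5 * 0.51 * 1.18 * 0.0126 * 10.72^2
v^2 = 114.9184
FM = 0.5 * 0.51 * 1.18 * 0.0126 * 114.9184 = 0.4357 N

0.4357 N


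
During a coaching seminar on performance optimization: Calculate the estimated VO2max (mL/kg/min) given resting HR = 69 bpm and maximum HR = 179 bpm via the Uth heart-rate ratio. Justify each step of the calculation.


VO2max = 15.3 * HRmax / HRrest
VO2max = 15.3 * 179 / 69
VO2max = 2738.7 / 69 = 39.6913 mL/kg/min

39.6913 mL/kg/min


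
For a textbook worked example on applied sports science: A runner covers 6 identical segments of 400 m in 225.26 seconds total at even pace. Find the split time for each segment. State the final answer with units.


Split time = total_time / n_laps = 225.26 / 6
Split time = 37.5433 s per lap

37.5433 s


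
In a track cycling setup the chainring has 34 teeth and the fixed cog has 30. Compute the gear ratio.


GR = front_teeth / rear_teeth
GR = 34 / 30
GR = 1.1333

1.1333


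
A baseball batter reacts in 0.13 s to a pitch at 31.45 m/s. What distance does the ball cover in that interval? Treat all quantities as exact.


d = v * t
d = 31.45 * 0.13
d = 4.0885 m

4.0885 m


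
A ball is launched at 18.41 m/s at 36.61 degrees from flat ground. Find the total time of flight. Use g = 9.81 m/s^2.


T = 2*v*sin(theta)/g
sin(theta) = sin(36.61 deg) = 0.5964
T = 2*18.41*0.5964 / 9.81
T = 21.9582 / 9.81 = 2.2383 s

2.2383 s


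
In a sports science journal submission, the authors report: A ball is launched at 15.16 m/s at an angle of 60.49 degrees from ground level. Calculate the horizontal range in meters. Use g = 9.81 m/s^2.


R = v^2 * sin(2*theta) / g
Convert angle to radians: theta = 60.49 deg = 1.0557 rad
sin(2*theta) = sin(2.1115) = 0.8573
R = 15.16^2 * 0.8573 / 9.81
R = 229.8256 * 0.8573 / 9.81 = 20.0857 m

20.0857 m


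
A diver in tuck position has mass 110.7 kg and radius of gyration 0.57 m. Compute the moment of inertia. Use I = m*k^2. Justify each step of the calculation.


I = m * k^2
I = 110.7 * 0.57^2
I = 110.7 * 0.3249 = 35.9664 kg*m^2

35.9664 kg*m^2


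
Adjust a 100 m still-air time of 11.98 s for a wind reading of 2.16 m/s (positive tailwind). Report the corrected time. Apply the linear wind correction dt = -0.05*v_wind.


dt = -0.05 * v_wind = -0.05 * 2.16 = -0.108 s
t_corrected = t_still + dt = 11.98 + (-0.108)
t_corrected = 11.872 s

11.872 s


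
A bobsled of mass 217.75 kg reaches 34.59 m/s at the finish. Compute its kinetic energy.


KE = 0.5 * m * v^2
KE = 0.5 * 217.75 * 34.59^2
KE = 0.5 * 217.75 * 1196.4681 = 130265.4644 J

130265.4644 J


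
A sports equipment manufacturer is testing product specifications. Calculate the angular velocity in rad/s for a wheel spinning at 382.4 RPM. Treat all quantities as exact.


omega = RPM * 2 * pi / 60
omega = 382.4 * 2 * 3.14159 / 60
omega = 2402.6901 / 60 = 40.0448 rad/s

40.0448 rad/s
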